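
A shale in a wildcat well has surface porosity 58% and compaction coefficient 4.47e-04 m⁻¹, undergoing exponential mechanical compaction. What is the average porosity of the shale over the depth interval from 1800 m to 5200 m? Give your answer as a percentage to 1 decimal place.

13.3%

Working in km (1 km = 1000 m; β in km⁻¹ = β in m⁻¹ × 1000):
⟨phi⟩ = (1/(Z₂−Z₁)) ∫ phi₀ e^(−βZ) dZ = phi₀·(e^(−β·Z₁) − e^(−β·Z₂)) / (β·(Z₂−Z₁))
e^(−0.447×1.8) = 0.4473; e^(−0.447×5.2) = 0.0978
⟨phi⟩ = 0.58 × (0.4473 − 0.0978) / (0.447 × 3.4) = 0.58 × 0.2299 = 0.1334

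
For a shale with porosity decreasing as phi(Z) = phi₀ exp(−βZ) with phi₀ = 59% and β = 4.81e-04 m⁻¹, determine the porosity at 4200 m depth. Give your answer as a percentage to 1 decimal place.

7.8%

Working in km (1 km = 1000 m; β in km⁻¹ = β in m⁻¹ × 1000):
phi = phi₀·exp(−β·Z) = 0.59 × exp(−0.481 × 4.2) = 0.59 × exp(−2.02)
  = 0.59 × 0.1326 = 0.0783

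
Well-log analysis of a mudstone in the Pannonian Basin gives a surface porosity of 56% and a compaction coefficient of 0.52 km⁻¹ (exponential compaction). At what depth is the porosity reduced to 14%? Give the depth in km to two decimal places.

2.67 km

Invert Athy's law: z = ln(φ₀/φ) / c
z = ln(0.56/0.14) / 0.52 = ln(4) / 0.52 = 1.3863 / 0.52 = 2.666 km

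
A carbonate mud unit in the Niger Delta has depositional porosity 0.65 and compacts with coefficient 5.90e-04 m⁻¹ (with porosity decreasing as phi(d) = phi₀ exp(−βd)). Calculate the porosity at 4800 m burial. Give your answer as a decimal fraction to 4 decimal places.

Working in km (1 km = 1000 m; β in km⁻¹ = β in m⁻¹ × 1000):
phi = phi₀·exp(−β·d) = 0.65 × exp(−0.59 × 4.8) = 0.65 × exp(−2.832)
  = 0.65 × 0.0589 = 0.0383

0.0383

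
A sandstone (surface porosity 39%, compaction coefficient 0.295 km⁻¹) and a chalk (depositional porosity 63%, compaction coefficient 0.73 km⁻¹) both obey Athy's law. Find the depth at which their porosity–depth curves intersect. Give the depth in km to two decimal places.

Set φ₀ₐ e^(−βₐz) = φ₀ᵦ e^(−βᵦz) ⇒ ln(φ₀ₐ/φ₀ᵦ) = (βₐ − βᵦ)·z
z = ln(0.39/0.63) / (0.295 − 0.73) = -0.4796 / -0.435 = 1.102 km

1.10 km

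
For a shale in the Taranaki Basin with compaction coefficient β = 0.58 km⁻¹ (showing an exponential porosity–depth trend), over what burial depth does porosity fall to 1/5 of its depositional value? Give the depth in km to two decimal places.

2.77 km

φ/φ₀ = 1/5 ⇒ exp(−β·d) = 1/5 ⇒ d = ln(5) / β
d = 1.6094 / 0.58 = 2.775 km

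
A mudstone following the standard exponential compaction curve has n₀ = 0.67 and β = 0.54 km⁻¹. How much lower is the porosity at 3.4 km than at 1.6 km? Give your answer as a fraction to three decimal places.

0.176

n(1.6) = 0.67·e^(−0.54×1.6) = 0.2824
n(3.4) = 0.67·e^(−0.54×3.4) = 0.1068
Δn = 0.2824 − 0.1068 = 0.1756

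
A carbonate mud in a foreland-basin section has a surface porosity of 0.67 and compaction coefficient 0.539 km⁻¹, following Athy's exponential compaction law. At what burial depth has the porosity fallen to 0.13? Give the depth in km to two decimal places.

3.04 km

Invert Athy's law: Z = ln(phi₀/phi) / β
Z = ln(0.67/0.13) / 0.539 = ln(5.154) / 0.539 = 1.6397 / 0.539 = 3.042 km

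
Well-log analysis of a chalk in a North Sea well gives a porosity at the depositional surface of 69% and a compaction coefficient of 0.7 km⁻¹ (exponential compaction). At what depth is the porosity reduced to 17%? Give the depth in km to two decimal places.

2.00 km

Invert Athy's law: z = ln(phi₀/phi) / c
z = ln(0.69/0.17) / 0.7 = ln(4.059) / 0.7 = 1.4009 / 0.7 = 2.001 km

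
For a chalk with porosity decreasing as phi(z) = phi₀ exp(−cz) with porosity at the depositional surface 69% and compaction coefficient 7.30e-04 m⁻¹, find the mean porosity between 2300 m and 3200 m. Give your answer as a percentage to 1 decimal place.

9.4%

Working in km (1 km = 1000 m; c in km⁻¹ = c in m⁻¹ × 1000):
⟨phi⟩ = (1/(z₂−z₁)) ∫ phi₀ e^(−cz) dz = phi₀·(e^(−c·z₁) − e^(−c·z₂)) / (c·(z₂−z₁))
e^(−0.73×2.3) = 0.1866; e^(−0.73×3.2) = 0.0967
⟨phi⟩ = 0.69 × (0.1866 − 0.0967) / (0.73 × 0.9) = 0.69 × 0.1368 = 0.0944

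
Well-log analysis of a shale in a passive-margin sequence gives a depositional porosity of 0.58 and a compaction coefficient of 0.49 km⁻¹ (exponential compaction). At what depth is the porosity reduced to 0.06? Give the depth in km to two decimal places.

Invert Athy's law: d = ln(φ₀/φ) / c
d = ln(0.58/0.06) / 0.49 = ln(9.667) / 0.49 = 2.2687 / 0.49 = 4.630 km

4.63 km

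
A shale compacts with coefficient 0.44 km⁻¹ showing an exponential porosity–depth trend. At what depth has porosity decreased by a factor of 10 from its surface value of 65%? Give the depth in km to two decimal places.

phi/phi₀ = 1/10 ⇒ exp(−β·z) = 1/10 ⇒ z = ln(10) / β
z = 2.3026 / 0.44 = 5.233 km

5.23 km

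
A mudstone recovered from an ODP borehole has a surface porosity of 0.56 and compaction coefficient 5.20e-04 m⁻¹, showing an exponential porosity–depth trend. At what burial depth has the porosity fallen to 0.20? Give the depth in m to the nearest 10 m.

Working in km (1 km = 1000 m; k in km⁻¹ = k in m⁻¹ × 1000):
Invert Athy's law: z = ln(phi₀/phi) / k
z = ln(0.56/0.2) / 0.52 = ln(2.8) / 0.52 = 1.0296 / 0.52 = 1.980 km

1980 m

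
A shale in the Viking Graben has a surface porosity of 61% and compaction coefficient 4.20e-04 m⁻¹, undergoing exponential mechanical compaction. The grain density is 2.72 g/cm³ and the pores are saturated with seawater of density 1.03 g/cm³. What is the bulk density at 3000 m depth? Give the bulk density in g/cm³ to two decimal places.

2.43 g/cm³

Working in km (1 km = 1000 m; c in km⁻¹ = c in m⁻¹ × 1000):
Porosity at depth: phi = 0.61·exp(−0.42×3) = 0.61×0.2837 = 0.1730
Bulk density: ρ_b = (1−phi)ρ_g + phi·ρ_f = 0.8270×2.72 + 0.1730×1.03
       = 2.249 + 0.178 = 2.428 g/cm³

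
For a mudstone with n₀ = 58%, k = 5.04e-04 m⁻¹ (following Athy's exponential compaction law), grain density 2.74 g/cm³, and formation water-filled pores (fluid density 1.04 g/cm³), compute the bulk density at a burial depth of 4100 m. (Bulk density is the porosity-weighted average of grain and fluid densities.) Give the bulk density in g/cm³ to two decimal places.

Working in km (1 km = 1000 m; k in km⁻¹ = k in m⁻¹ × 1000):
Porosity at depth: n = 0.58·exp(−0.504×4.1) = 0.58×0.1266 = 0.0735
Bulk density: ρ_b = (1−n)ρ_g + n·ρ_f = 0.9265×2.74 + 0.0735×1.04
       = 2.539 + 0.076 = 2.615 g/cm³

2.62 g/cm³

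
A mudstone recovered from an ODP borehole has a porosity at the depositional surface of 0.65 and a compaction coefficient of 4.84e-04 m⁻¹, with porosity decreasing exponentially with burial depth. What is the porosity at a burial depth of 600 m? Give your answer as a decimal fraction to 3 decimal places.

Working in km (1 km = 1000 m; c in km⁻¹ = c in m⁻¹ × 1000):
φ = φ₀·exp(−c·Z) = 0.65 × exp(−0.484 × 0.6) = 0.65 × exp(−0.2904)
  = 0.65 × 0.7480 = 0.4862

0.486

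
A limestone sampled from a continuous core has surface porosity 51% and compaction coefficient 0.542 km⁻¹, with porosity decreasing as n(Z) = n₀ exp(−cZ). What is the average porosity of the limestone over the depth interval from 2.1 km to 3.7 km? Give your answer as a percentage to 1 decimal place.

10.9%

⟨n⟩ = (1/(Z₂−Z₁)) ∫ n₀ e^(−cZ) dZ = n₀·(e^(−c·Z₁) − e^(−c·Z₂)) / (c·(Z₂−Z₁))
e^(−0.542×2.1) = 0.3204; e^(−0.542×3.7) = 0.1346
⟨n⟩ = 0.51 × (0.3204 − 0.1346) / (0.542 × 1.6) = 0.51 × 0.2142 = 0.1093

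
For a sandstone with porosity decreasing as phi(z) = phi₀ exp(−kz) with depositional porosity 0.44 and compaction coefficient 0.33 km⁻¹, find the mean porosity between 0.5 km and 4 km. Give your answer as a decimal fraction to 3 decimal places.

⟨phi⟩ = (1/(z₂−z₁)) ∫ phi₀ e^(−kz) dz = phi₀·(e^(−k·z₁) − e^(−k·z₂)) / (k·(z₂−z₁))
e^(−0.33×0.5) = 0.8479; e^(−0.33×4) = 0.2671
⟨phi⟩ = 0.44 × (0.8479 − 0.2671) / (0.33 × 3.5) = 0.44 × 0.5028 = 0.2212

0.221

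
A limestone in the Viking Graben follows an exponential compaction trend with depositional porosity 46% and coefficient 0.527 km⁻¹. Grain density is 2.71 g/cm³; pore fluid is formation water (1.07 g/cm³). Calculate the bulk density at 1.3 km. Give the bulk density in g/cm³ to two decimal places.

Porosity at depth: φ = 0.46·exp(−0.527×1.3) = 0.46×0.5040 = 0.2319
Bulk density: ρ_b = (1−φ)ρ_g + φ·ρ_f = 0.7681×2.71 + 0.2319×1.07
       = 2.082 + 0.248 = 2.330 g/cm³

2.33 g/cm³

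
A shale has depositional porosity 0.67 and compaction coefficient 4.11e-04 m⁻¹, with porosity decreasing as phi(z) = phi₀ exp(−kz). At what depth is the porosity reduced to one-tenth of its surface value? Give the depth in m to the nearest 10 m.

5600 m

Working in km (1 km = 1000 m; k in km⁻¹ = k in m⁻¹ × 1000):
phi/phi₀ = 1/10 ⇒ exp(−k·z) = 1/10 ⇒ z = ln(10) / k
z = 2.3026 / 0.411 = 5.602 km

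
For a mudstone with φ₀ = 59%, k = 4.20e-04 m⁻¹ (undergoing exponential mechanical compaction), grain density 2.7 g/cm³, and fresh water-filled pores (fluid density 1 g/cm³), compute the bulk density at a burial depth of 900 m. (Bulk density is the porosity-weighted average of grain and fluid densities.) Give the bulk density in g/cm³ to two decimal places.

Working in km (1 km = 1000 m; k in km⁻¹ = k in m⁻¹ × 1000):
Porosity at depth: φ = 0.59·exp(−0.42×0.9) = 0.59×0.6852 = 0.4043
Bulk density: ρ_b = (1−φ)ρ_g + φ·ρ_f = 0.5957×2.7 + 0.4043×1
       = 1.608 + 0.404 = 2.013 g/cm³

2.01 g/cm³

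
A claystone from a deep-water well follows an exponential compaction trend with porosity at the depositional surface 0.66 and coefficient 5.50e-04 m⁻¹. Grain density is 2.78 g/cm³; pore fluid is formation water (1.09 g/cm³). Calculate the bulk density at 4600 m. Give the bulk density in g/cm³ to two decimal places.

Working in km (1 km = 1000 m; β in km⁻¹ = β in m⁻¹ × 1000):
Porosity at depth: n = 0.66·exp(−0.55×4.6) = 0.66×0.0797 = 0.0526
Bulk density: ρ_b = (1−n)ρ_g + n·ρ_f = 0.9474×2.78 + 0.0526×1.09
       = 2.634 + 0.057 = 2.691 g/cm³

2.69 g/cm³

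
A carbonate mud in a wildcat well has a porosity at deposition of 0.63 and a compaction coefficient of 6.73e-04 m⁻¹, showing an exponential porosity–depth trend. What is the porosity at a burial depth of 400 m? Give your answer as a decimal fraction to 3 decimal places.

0.481

Working in km (1 km = 1000 m; β in km⁻¹ = β in m⁻¹ × 1000):
n = n₀·exp(−β·z) = 0.63 × exp(−0.673 × 0.4) = 0.63 × exp(−0.2692)
  = 0.63 × 0.7640 = 0.4813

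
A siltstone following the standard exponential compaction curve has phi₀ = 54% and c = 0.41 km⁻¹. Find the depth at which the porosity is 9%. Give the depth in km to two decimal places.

Invert Athy's law: Z = ln(phi₀/phi) / c
Z = ln(0.54/0.09) / 0.41 = ln(6) / 0.41 = 1.7918 / 0.41 = 4.370 km

4.37 km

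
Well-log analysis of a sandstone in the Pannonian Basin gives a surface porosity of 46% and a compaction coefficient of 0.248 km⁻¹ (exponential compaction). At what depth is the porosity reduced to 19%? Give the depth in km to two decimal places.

Invert Athy's law: Z = ln(φ₀/φ) / β
Z = ln(0.46/0.19) / 0.248 = ln(2.421) / 0.248 = 0.8842 / 0.248 = 3.565 km

3.57 km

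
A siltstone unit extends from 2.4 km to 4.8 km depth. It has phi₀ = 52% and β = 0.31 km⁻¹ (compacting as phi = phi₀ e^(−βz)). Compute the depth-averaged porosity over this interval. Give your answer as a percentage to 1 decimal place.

17.4%

⟨phi⟩ = (1/(z₂−z₁)) ∫ phi₀ e^(−βz) dz = phi₀·(e^(−β·z₁) − e^(−β·z₂)) / (β·(z₂−z₁))
e^(−0.31×2.4) = 0.4752; e^(−0.31×4.8) = 0.2258
⟨phi⟩ = 0.52 × (0.4752 − 0.2258) / (0.31 × 2.4) = 0.52 × 0.3352 = 0.1743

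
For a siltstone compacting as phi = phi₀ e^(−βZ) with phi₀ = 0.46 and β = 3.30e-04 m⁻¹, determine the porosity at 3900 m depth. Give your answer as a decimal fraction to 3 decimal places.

Working in km (1 km = 1000 m; β in km⁻¹ = β in m⁻¹ × 1000):
phi = phi₀·exp(−β·Z) = 0.46 × exp(−0.33 × 3.9) = 0.46 × exp(−1.287)
  = 0.46 × 0.2761 = 0.1270

0.127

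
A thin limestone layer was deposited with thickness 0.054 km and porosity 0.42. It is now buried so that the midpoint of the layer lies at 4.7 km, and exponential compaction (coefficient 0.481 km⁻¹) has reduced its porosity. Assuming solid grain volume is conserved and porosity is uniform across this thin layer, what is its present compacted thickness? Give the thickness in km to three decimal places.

Porosity at 4.7 km: n = 0.42·exp(−0.481×4.7) = 0.0438
Solid-volume conservation: h(1−n) = h₀(1−n₀) ⇒ h = h₀·(1−n₀)/(1−n)
h = 0.054 × (1 − 0.42)/(1 − 0.0438) = 0.054 × 0.6066 = 0.0328 km

0.033 km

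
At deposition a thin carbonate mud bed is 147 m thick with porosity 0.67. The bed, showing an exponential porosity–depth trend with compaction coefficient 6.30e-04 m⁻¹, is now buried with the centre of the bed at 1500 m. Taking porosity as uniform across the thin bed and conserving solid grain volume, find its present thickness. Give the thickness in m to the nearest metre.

Working in km (1 km = 1000 m; c in km⁻¹ = c in m⁻¹ × 1000):
Porosity at 1.5 km: n = 0.67·exp(−0.63×1.5) = 0.2604
Solid-volume conservation: h(1−n) = h₀(1−n₀) ⇒ h = h₀·(1−n₀)/(1−n)
h = 0.147 × (1 − 0.67)/(1 − 0.2604) = 0.147 × 0.4462 = 0.0656 km

66 m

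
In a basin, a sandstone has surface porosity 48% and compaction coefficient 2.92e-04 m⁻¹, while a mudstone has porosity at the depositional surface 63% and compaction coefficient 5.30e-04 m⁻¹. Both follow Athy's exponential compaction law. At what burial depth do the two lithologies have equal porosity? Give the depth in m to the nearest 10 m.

Working in km (1 km = 1000 m; β in km⁻¹ = β in m⁻¹ × 1000):
Set φ₀ₐ e^(−βₐd) = φ₀ᵦ e^(−βᵦd) ⇒ ln(φ₀ₐ/φ₀ᵦ) = (βₐ − βᵦ)·d
d = ln(0.48/0.63) / (0.292 − 0.53) = -0.2719 / -0.238 = 1.143 km

1140 m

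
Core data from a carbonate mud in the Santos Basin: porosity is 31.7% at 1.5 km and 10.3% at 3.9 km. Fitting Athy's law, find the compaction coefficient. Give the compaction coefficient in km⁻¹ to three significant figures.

0.468 km⁻¹

Athy: phi(d) = phi₀ e^(−kd) ⇒ phi₁/phi₂ = e^{k(d₂−d₁)} ⇒ k = ln(phi₁/phi₂)/(d₂−d₁)
k = ln(0.317/0.103) / (3.9 − 1.5) = ln(3.078) / 2.4 = 1.1242 / 2.4 = 0.4684 km⁻¹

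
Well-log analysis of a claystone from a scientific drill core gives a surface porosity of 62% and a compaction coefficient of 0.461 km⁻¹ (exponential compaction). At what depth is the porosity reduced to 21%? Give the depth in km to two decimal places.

2.35 km

Invert Athy's law: Z = ln(phi₀/phi) / c
Z = ln(0.62/0.21) / 0.461 = ln(2.952) / 0.461 = 1.0826 / 0.461 = 2.348 km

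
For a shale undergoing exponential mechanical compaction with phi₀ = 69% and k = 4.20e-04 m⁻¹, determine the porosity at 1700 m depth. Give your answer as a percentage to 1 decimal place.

Working in km (1 km = 1000 m; k in km⁻¹ = k in m⁻¹ × 1000):
phi = phi₀·exp(−k·Z) = 0.69 × exp(−0.42 × 1.7) = 0.69 × exp(−0.714)
  = 0.69 × 0.4897 = 0.3379

33.8%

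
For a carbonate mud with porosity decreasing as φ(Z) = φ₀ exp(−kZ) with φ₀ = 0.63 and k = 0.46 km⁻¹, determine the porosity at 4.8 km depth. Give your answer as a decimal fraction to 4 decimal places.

φ = φ₀·exp(−k·Z) = 0.63 × exp(−0.46 × 4.8) = 0.63 × exp(−2.208)
  = 0.63 × 0.1099 = 0.0692

0.0692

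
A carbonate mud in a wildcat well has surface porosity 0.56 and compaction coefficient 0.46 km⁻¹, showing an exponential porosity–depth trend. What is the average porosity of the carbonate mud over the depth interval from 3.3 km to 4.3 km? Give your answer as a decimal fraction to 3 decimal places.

0.098

⟨n⟩ = (1/(Z₂−Z₁)) ∫ n₀ e^(−kZ) dZ = n₀·(e^(−k·Z₁) − e^(−k·Z₂)) / (k·(Z₂−Z₁))
e^(−0.46×3.3) = 0.2191; e^(−0.46×4.3) = 0.1383
⟨n⟩ = 0.56 × (0.2191 − 0.1383) / (0.46 × 1) = 0.56 × 0.1757 = 0.0984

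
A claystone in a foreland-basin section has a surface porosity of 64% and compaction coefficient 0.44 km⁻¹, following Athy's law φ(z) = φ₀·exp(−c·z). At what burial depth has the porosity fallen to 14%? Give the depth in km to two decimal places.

3.45 km

Invert Athy's law: z = ln(φ₀/φ) / c
z = ln(0.64/0.14) / 0.44 = ln(4.571) / 0.44 = 1.5198 / 0.44 = 3.454 km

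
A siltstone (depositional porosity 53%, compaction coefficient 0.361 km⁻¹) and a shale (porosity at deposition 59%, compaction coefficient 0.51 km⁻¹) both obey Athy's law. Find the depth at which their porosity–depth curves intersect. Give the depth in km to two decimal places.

0.72 km

Set phi₀ₐ e^(−cₐZ) = phi₀ᵦ e^(−cᵦZ) ⇒ ln(phi₀ₐ/phi₀ᵦ) = (cₐ − cᵦ)·Z
Z = ln(0.53/0.59) / (0.361 − 0.51) = -0.1072 / -0.149 = 0.720 km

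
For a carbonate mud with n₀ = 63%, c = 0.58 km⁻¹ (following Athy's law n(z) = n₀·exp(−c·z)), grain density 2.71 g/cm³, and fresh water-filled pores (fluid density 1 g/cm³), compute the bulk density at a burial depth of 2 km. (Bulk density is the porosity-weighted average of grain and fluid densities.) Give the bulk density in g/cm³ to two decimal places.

2.37 g/cm³

Porosity at depth: n = 0.63·exp(−0.58×2) = 0.63×0.3135 = 0.1975
Bulk density: ρ_b = (1−n)ρ_g + n·ρ_f = 0.8025×2.71 + 0.1975×1
       = 2.175 + 0.197 = 2.372 g/cm³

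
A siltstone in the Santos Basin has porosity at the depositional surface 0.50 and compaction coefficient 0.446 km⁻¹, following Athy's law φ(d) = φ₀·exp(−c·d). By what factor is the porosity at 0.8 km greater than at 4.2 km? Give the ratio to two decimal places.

4.56

φ(d₁)/φ(d₂) = e^(−c·d₁)/e^(−c·d₂) = e^{c(d₂−d₁)}
= exp(0.446 × 3.4) = exp(1.516) = 4.5558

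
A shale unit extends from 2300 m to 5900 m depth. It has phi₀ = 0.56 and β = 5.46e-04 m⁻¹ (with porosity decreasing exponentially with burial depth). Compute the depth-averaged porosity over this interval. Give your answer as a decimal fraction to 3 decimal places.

0.070

Working in km (1 km = 1000 m; β in km⁻¹ = β in m⁻¹ × 1000):
⟨phi⟩ = (1/(z₂−z₁)) ∫ phi₀ e^(−βz) dz = phi₀·(e^(−β·z₁) − e^(−β·z₂)) / (β·(z₂−z₁))
e^(−0.546×2.3) = 0.2848; e^(−0.546×5.9) = 0.0399
⟨phi⟩ = 0.56 × (0.2848 − 0.0399) / (0.546 × 3.6) = 0.56 × 0.1246 = 0.0698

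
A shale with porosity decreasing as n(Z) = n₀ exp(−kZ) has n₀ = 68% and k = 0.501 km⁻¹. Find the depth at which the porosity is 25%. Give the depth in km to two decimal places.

Invert Athy's law: Z = ln(n₀/n) / k
Z = ln(0.68/0.25) / 0.501 = ln(2.72) / 0.501 = 1.0006 / 0.501 = 1.997 km

2.00 km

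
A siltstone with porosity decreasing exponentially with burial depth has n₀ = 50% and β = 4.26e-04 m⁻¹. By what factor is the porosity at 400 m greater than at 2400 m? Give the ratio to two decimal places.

2.34

Working in km (1 km = 1000 m; β in km⁻¹ = β in m⁻¹ × 1000):
n(Z₁)/n(Z₂) = e^(−β·Z₁)/e^(−β·Z₂) = e^{β(Z₂−Z₁)}
= exp(0.426 × 2) = exp(0.852) = 2.3443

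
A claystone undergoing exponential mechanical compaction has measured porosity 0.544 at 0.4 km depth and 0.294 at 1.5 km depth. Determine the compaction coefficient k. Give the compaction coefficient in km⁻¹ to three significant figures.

0.559 km⁻¹

Athy: n(d) = n₀ e^(−kd) ⇒ n₁/n₂ = e^{k(d₂−d₁)} ⇒ k = ln(n₁/n₂)/(d₂−d₁)
k = ln(0.544/0.294) / (1.5 − 0.4) = ln(1.85) / 1.1 = 0.6154 / 1.1 = 0.5594 km⁻¹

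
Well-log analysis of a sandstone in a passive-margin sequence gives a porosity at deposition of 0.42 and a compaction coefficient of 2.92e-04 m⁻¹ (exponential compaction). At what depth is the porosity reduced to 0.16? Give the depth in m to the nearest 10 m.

3310 m

Working in km (1 km = 1000 m; c in km⁻¹ = c in m⁻¹ × 1000):
Invert Athy's law: Z = ln(n₀/n) / c
Z = ln(0.42/0.16) / 0.292 = ln(2.625) / 0.292 = 0.9651 / 0.292 = 3.305 km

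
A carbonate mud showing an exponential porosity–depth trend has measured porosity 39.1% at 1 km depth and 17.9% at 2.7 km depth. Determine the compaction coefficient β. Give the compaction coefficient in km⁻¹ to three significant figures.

Athy: φ(d) = φ₀ e^(−βd) ⇒ φ₁/φ₂ = e^{β(d₂−d₁)} ⇒ β = ln(φ₁/φ₂)/(d₂−d₁)
β = ln(0.391/0.179) / (2.7 − 1) = ln(2.184) / 1.7 = 0.7813 / 1.7 = 0.4596 km⁻¹

0.460 km⁻¹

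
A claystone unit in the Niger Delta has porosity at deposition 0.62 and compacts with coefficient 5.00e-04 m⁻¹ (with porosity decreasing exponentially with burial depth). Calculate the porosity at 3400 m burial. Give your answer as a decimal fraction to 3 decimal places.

0.113

Working in km (1 km = 1000 m; c in km⁻¹ = c in m⁻¹ × 1000):
phi = phi₀·exp(−c·z) = 0.62 × exp(−0.5 × 3.4) = 0.62 × exp(−1.7)
  = 0.62 × 0.1827 = 0.1133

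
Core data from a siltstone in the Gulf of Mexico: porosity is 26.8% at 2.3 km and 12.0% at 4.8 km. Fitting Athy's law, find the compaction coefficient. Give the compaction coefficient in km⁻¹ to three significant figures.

0.321 km⁻¹

Athy: φ(d) = φ₀ e^(−kd) ⇒ φ₁/φ₂ = e^{k(d₂−d₁)} ⇒ k = ln(φ₁/φ₂)/(d₂−d₁)
k = ln(0.268/0.12) / (4.8 − 2.3) = ln(2.233) / 2.5 = 0.8035 / 2.5 = 0.3214 km⁻¹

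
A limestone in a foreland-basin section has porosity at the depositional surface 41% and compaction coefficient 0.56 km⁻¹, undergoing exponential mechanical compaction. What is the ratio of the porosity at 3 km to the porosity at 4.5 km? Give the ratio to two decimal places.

φ(z₁)/φ(z₂) = e^(−k·z₁)/e^(−k·z₂) = e^{k(z₂−z₁)}
= exp(0.56 × 1.5) = exp(0.84) = 2.3164

2.32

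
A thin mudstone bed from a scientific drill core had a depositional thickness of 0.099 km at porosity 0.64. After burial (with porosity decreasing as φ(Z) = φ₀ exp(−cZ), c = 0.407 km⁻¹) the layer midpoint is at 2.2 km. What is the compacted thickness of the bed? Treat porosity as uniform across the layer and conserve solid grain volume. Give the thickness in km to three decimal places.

Porosity at 2.2 km: φ = 0.64·exp(−0.407×2.2) = 0.2614
Solid-volume conservation: h(1−φ) = h₀(1−φ₀) ⇒ h = h₀·(1−φ₀)/(1−φ)
h = 0.099 × (1 − 0.64)/(1 − 0.2614) = 0.099 × 0.4874 = 0.0483 km

0.048 km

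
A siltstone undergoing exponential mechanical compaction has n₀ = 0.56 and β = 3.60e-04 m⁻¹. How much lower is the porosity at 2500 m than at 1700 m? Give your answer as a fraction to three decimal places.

0.076

Working in km (1 km = 1000 m; β in km⁻¹ = β in m⁻¹ × 1000):
n(1.7) = 0.56·e^(−0.36×1.7) = 0.3037
n(2.5) = 0.56·e^(−0.36×2.5) = 0.2277
Δn = 0.3037 − 0.2277 = 0.0760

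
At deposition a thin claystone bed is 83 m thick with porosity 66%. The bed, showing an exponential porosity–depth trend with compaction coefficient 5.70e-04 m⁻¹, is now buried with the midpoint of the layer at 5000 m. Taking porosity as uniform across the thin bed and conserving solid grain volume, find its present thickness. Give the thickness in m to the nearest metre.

Working in km (1 km = 1000 m; c in km⁻¹ = c in m⁻¹ × 1000):
Porosity at 5 km: phi = 0.66·exp(−0.57×5) = 0.0382
Solid-volume conservation: h(1−phi) = h₀(1−phi₀) ⇒ h = h₀·(1−phi₀)/(1−phi)
h = 0.083 × (1 − 0.66)/(1 − 0.0382) = 0.083 × 0.3535 = 0.0293 km

29 m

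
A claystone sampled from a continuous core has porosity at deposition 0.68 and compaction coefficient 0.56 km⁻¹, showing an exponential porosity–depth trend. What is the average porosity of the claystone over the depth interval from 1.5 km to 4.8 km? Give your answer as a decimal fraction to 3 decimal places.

⟨phi⟩ = (1/(d₂−d₁)) ∫ phi₀ e^(−kd) dd = phi₀·(e^(−k·d₁) − e^(−k·d₂)) / (k·(d₂−d₁))
e^(−0.56×1.5) = 0.4317; e^(−0.56×4.8) = 0.0680
⟨phi⟩ = 0.68 × (0.4317 − 0.0680) / (0.56 × 3.3) = 0.68 × 0.1968 = 0.1338

0.134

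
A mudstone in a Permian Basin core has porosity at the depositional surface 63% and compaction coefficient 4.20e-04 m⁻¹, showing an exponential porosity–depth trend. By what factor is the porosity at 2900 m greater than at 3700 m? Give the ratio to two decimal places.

1.40

Working in km (1 km = 1000 m; β in km⁻¹ = β in m⁻¹ × 1000):
φ(Z₁)/φ(Z₂) = e^(−β·Z₁)/e^(−β·Z₂) = e^{β(Z₂−Z₁)}
= exp(0.42 × 0.8) = exp(0.336) = 1.3993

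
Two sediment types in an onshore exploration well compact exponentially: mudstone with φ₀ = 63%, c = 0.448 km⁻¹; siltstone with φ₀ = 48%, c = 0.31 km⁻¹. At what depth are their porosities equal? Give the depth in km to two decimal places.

Set φ₀ₐ e^(−cₐZ) = φ₀ᵦ e^(−cᵦZ) ⇒ ln(φ₀ₐ/φ₀ᵦ) = (cₐ − cᵦ)·Z
Z = ln(0.63/0.48) / (0.448 − 0.31) = 0.2719 / 0.138 = 1.971 km

1.97 km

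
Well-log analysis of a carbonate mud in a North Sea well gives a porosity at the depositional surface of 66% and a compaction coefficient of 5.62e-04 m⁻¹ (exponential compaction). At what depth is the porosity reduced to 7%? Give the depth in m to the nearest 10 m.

3990 m

Working in km (1 km = 1000 m; c in km⁻¹ = c in m⁻¹ × 1000):
Invert Athy's law: z = ln(φ₀/φ) / c
z = ln(0.66/0.07) / 0.562 = ln(9.429) / 0.562 = 2.2437 / 0.562 = 3.992 km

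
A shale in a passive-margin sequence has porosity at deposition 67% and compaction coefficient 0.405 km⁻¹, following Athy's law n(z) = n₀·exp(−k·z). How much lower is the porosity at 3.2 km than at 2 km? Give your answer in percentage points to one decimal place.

n(2) = 0.67·e^(−0.405×2) = 0.2981
n(3.2) = 0.67·e^(−0.405×3.2) = 0.1833
Δn = 0.2981 − 0.1833 = 0.1147

11.5 percentage points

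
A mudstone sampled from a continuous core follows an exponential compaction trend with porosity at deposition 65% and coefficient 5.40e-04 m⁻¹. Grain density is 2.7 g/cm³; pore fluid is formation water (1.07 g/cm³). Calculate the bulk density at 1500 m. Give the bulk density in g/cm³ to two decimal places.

2.23 g/cm³

Working in km (1 km = 1000 m; k in km⁻¹ = k in m⁻¹ × 1000):
Porosity at depth: phi = 0.65·exp(−0.54×1.5) = 0.65×0.4449 = 0.2892
Bulk density: ρ_b = (1−phi)ρ_g + phi·ρ_f = 0.7108×2.7 + 0.2892×1.07
       = 1.919 + 0.309 = 2.229 g/cm³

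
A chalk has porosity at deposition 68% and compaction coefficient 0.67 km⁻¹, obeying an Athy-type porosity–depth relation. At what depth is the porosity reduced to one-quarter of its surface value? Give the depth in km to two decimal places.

φ/φ₀ = 1/4 ⇒ exp(−c·Z) = 1/4 ⇒ Z = ln(4) / c
Z = 1.3863 / 0.67 = 2.069 km

2.07 km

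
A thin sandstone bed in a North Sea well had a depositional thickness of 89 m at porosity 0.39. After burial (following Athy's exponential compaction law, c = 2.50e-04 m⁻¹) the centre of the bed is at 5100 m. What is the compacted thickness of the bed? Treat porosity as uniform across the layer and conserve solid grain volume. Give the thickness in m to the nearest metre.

Working in km (1 km = 1000 m; c in km⁻¹ = c in m⁻¹ × 1000):
Porosity at 5.1 km: phi = 0.39·exp(−0.25×5.1) = 0.1090
Solid-volume conservation: h(1−phi) = h₀(1−phi₀) ⇒ h = h₀·(1−phi₀)/(1−phi)
h = 0.089 × (1 − 0.39)/(1 − 0.1090) = 0.089 × 0.6846 = 0.0609 km

61 m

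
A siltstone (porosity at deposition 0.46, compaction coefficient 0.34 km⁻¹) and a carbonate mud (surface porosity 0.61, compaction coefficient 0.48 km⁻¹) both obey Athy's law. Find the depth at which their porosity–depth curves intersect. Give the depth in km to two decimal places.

Set φ₀ₐ e^(−βₐZ) = φ₀ᵦ e^(−βᵦZ) ⇒ ln(φ₀ₐ/φ₀ᵦ) = (βₐ − βᵦ)·Z
Z = ln(0.46/0.61) / (0.34 − 0.48) = -0.2822 / -0.14 = 2.016 km

2.02 km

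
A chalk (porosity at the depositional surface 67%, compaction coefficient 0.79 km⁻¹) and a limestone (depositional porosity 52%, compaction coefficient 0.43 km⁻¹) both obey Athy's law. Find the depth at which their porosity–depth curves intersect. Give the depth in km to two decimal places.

Set n₀ₐ e^(−kₐd) = n₀ᵦ e^(−kᵦd) ⇒ ln(n₀ₐ/n₀ᵦ) = (kₐ − kᵦ)·d
d = ln(0.67/0.52) / (0.79 − 0.43) = 0.2534 / 0.36 = 0.704 km

0.70 km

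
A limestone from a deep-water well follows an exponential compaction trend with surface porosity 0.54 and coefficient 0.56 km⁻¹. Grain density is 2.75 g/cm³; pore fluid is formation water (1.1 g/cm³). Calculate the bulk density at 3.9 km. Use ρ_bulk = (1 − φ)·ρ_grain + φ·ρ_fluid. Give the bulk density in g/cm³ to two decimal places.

Porosity at depth: phi = 0.54·exp(−0.56×3.9) = 0.54×0.1126 = 0.0608
Bulk density: ρ_b = (1−phi)ρ_g + phi·ρ_f = 0.9392×2.75 + 0.0608×1.1
       = 2.583 + 0.067 = 2.650 g/cm³

2.65 g/cm³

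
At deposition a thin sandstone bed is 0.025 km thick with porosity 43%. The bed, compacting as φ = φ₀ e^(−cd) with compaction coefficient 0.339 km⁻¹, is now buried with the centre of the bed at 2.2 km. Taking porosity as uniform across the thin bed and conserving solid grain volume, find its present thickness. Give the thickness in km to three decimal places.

0.018 km

Porosity at 2.2 km: φ = 0.43·exp(−0.339×2.2) = 0.2040
Solid-volume conservation: h(1−φ) = h₀(1−φ₀) ⇒ h = h₀·(1−φ₀)/(1−φ)
h = 0.025 × (1 − 0.43)/(1 − 0.2040) = 0.025 × 0.7161 = 0.0179 km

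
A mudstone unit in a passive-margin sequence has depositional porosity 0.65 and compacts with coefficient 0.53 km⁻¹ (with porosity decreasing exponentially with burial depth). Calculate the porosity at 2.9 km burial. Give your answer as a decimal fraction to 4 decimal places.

n = n₀·exp(−c·z) = 0.65 × exp(−0.53 × 2.9) = 0.65 × exp(−1.537)
  = 0.65 × 0.2150 = 0.1398

0.1398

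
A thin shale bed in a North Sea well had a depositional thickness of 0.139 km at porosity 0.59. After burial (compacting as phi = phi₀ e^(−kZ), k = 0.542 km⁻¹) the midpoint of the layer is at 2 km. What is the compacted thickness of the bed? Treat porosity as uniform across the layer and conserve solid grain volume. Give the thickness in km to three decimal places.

Porosity at 2 km: phi = 0.59·exp(−0.542×2) = 0.1996
Solid-volume conservation: h(1−phi) = h₀(1−phi₀) ⇒ h = h₀·(1−phi₀)/(1−phi)
h = 0.139 × (1 − 0.59)/(1 − 0.1996) = 0.139 × 0.5122 = 0.0712 km

0.071 km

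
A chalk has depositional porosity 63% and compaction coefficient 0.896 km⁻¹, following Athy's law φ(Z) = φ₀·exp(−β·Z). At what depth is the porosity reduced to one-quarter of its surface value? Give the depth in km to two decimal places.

1.55 km

φ/φ₀ = 1/4 ⇒ exp(−β·Z) = 1/4 ⇒ Z = ln(4) / β
Z = 1.3863 / 0.896 = 1.547 km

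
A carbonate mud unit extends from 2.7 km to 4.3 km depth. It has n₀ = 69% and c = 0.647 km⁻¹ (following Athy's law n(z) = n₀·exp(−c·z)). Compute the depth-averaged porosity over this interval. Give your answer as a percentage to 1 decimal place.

⟨n⟩ = (1/(z₂−z₁)) ∫ n₀ e^(−cz) dz = n₀·(e^(−c·z₁) − e^(−c·z₂)) / (c·(z₂−z₁))
e^(−0.647×2.7) = 0.1743; e^(−0.647×4.3) = 0.0619
⟨n⟩ = 0.69 × (0.1743 − 0.0619) / (0.647 × 1.6) = 0.69 × 0.1086 = 0.0749

7.5%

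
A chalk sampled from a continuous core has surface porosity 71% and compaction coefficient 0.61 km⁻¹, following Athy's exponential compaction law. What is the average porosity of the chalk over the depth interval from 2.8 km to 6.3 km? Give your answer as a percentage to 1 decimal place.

5.3%

⟨phi⟩ = (1/(z₂−z₁)) ∫ phi₀ e^(−kz) dz = phi₀·(e^(−k·z₁) − e^(−k·z₂)) / (k·(z₂−z₁))
e^(−0.61×2.8) = 0.1812; e^(−0.61×6.3) = 0.0214
⟨phi⟩ = 0.71 × (0.1812 − 0.0214) / (0.61 × 3.5) = 0.71 × 0.0748 = 0.0531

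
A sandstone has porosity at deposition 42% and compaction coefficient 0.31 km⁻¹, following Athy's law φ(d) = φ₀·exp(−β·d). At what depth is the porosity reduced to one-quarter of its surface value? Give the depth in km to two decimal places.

4.47 km

φ/φ₀ = 1/4 ⇒ exp(−β·d) = 1/4 ⇒ d = ln(4) / β
d = 1.3863 / 0.31 = 4.472 km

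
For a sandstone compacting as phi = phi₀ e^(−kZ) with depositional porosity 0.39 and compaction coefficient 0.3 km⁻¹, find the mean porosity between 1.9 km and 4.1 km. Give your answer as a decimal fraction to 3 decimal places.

0.161

⟨phi⟩ = (1/(Z₂−Z₁)) ∫ phi₀ e^(−kZ) dZ = phi₀·(e^(−k·Z₁) − e^(−k·Z₂)) / (k·(Z₂−Z₁))
e^(−0.3×1.9) = 0.5655; e^(−0.3×4.1) = 0.2923
⟨phi⟩ = 0.39 × (0.5655 − 0.2923) / (0.3 × 2.2) = 0.39 × 0.4140 = 0.1615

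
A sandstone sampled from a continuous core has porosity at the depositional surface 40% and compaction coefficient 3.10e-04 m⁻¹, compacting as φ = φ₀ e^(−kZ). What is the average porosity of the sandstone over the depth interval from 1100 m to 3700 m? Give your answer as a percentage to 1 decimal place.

19.5%

Working in km (1 km = 1000 m; k in km⁻¹ = k in m⁻¹ × 1000):
⟨φ⟩ = (1/(Z₂−Z₁)) ∫ φ₀ e^(−kZ) dZ = φ₀·(e^(−k·Z₁) − e^(−k·Z₂)) / (k·(Z₂−Z₁))
e^(−0.31×1.1) = 0.7111; e^(−0.31×3.7) = 0.3176
⟨φ⟩ = 0.4 × (0.7111 − 0.3176) / (0.31 × 2.6) = 0.4 × 0.4882 = 0.1953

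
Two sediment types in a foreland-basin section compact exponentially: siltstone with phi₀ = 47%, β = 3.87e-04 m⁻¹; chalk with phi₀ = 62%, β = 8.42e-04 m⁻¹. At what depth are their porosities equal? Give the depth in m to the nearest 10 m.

Working in km (1 km = 1000 m; β in km⁻¹ = β in m⁻¹ × 1000):
Set phi₀ₐ e^(−βₐZ) = phi₀ᵦ e^(−βᵦZ) ⇒ ln(phi₀ₐ/phi₀ᵦ) = (βₐ − βᵦ)·Z
Z = ln(0.47/0.62) / (0.387 − 0.842) = -0.2770 / -0.455 = 0.609 km

610 m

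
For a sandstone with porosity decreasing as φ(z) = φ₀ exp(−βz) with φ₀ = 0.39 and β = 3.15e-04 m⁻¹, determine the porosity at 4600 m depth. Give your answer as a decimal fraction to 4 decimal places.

0.0916

Working in km (1 km = 1000 m; β in km⁻¹ = β in m⁻¹ × 1000):
φ = φ₀·exp(−β·z) = 0.39 × exp(−0.315 × 4.6) = 0.39 × exp(−1.449)
  = 0.39 × 0.2348 = 0.0916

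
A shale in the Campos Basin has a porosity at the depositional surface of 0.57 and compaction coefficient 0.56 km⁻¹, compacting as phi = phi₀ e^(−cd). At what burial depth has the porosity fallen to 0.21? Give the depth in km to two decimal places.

1.78 km

Invert Athy's law: d = ln(phi₀/phi) / c
d = ln(0.57/0.21) / 0.56 = ln(2.714) / 0.56 = 0.9985 / 0.56 = 1.783 km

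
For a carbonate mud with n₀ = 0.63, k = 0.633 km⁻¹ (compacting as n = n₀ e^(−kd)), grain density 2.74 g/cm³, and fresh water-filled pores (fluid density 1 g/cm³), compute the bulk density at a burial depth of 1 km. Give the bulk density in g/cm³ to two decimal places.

2.16 g/cm³

Porosity at depth: n = 0.63·exp(−0.633×1) = 0.63×0.5310 = 0.3345
Bulk density: ρ_b = (1−n)ρ_g + n·ρ_f = 0.6655×2.74 + 0.3345×1
       = 1.823 + 0.335 = 2.158 g/cm³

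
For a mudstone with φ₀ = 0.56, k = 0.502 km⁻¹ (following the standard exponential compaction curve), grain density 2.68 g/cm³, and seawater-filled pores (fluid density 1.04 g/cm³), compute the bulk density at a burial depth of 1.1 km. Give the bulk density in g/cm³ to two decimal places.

2.15 g/cm³

Porosity at depth: φ = 0.56·exp(−0.502×1.1) = 0.56×0.5757 = 0.3224
Bulk density: ρ_b = (1−φ)ρ_g + φ·ρ_f = 0.6776×2.68 + 0.3224×1.04
       = 1.816 + 0.335 = 2.151 g/cm³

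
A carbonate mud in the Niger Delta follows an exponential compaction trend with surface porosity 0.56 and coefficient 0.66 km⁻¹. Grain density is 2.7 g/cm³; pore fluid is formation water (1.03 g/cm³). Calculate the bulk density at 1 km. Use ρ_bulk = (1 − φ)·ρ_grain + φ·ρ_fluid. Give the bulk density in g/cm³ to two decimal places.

2.22 g/cm³

Porosity at depth: φ = 0.56·exp(−0.66×1) = 0.56×0.5169 = 0.2894
Bulk density: ρ_b = (1−φ)ρ_g + φ·ρ_f = 0.7106×2.7 + 0.2894×1.03
       = 1.919 + 0.298 = 2.217 g/cm³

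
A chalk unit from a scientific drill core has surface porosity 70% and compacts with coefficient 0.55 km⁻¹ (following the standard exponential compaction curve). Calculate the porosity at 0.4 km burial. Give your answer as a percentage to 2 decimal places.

56.18%

phi = phi₀·exp(−β·d) = 0.7 × exp(−0.55 × 0.4) = 0.7 × exp(−0.22)
  = 0.7 × 0.8025 = 0.5618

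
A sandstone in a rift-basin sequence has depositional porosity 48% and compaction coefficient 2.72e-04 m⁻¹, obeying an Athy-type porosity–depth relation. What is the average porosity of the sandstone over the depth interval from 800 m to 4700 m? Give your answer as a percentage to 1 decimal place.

Working in km (1 km = 1000 m; c in km⁻¹ = c in m⁻¹ × 1000):
⟨φ⟩ = (1/(Z₂−Z₁)) ∫ φ₀ e^(−cZ) dZ = φ₀·(e^(−c·Z₁) − e^(−c·Z₂)) / (c·(Z₂−Z₁))
e^(−0.272×0.8) = 0.8044; e^(−0.272×4.7) = 0.2785
⟨φ⟩ = 0.48 × (0.8044 − 0.2785) / (0.272 × 3.9) = 0.48 × 0.4958 = 0.2380

23.8%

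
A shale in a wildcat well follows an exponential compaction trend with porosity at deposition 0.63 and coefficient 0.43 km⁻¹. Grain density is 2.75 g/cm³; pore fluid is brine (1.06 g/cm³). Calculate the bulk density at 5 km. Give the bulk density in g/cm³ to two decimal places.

2.63 g/cm³

Porosity at depth: n = 0.63·exp(−0.43×5) = 0.63×0.1165 = 0.0734
Bulk density: ρ_b = (1−n)ρ_g + n·ρ_f = 0.9266×2.75 + 0.0734×1.06
       = 2.548 + 0.078 = 2.626 g/cm³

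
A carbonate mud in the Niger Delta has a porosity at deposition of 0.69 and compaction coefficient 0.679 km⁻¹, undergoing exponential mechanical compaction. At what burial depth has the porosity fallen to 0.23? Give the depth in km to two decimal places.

Invert Athy's law: z = ln(n₀/n) / c
z = ln(0.69/0.23) / 0.679 = ln(3) / 0.679 = 1.0986 / 0.679 = 1.618 km

1.62 km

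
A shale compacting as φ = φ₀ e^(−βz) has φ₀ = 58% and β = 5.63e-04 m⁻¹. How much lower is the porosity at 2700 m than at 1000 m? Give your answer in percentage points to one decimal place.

Working in km (1 km = 1000 m; β in km⁻¹ = β in m⁻¹ × 1000):
φ(1) = 0.58·e^(−0.563×1) = 0.3303
φ(2.7) = 0.58·e^(−0.563×2.7) = 0.1268
Δφ = 0.3303 − 0.1268 = 0.2035

20.3 percentage points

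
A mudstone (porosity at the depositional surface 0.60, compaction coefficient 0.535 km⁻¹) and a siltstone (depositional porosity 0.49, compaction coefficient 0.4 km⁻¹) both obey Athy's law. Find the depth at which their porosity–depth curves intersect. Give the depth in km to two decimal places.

1.50 km

Set φ₀ₐ e^(−kₐZ) = φ₀ᵦ e^(−kᵦZ) ⇒ ln(φ₀ₐ/φ₀ᵦ) = (kₐ − kᵦ)·Z
Z = ln(0.6/0.49) / (0.535 − 0.4) = 0.2025 / 0.135 = 1.500 km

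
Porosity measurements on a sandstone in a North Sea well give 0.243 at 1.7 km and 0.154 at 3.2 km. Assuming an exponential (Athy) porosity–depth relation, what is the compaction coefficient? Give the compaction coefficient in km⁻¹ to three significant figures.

0.304 km⁻¹

Athy: phi(z) = phi₀ e^(−kz) ⇒ phi₁/phi₂ = e^{k(z₂−z₁)} ⇒ k = ln(phi₁/phi₂)/(z₂−z₁)
k = ln(0.243/0.154) / (3.2 − 1.7) = ln(1.578) / 1.5 = 0.4561 / 1.5 = 0.3041 km⁻¹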